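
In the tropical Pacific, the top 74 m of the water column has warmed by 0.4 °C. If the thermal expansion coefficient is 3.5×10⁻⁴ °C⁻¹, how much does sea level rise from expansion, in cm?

about 1.04 cm

Δh = αΔT·H = 3.5×10⁻⁴ × 0.4 × 74 = 0.01036 m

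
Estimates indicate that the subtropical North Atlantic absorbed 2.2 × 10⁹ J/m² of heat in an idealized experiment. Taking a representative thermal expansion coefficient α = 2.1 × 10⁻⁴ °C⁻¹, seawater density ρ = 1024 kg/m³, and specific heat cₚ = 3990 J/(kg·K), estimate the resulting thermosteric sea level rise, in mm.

Δh = αQ/(ρcₚ) = 2.1×10⁻⁴ × 2.2×10⁹ / (1024 × 3990) ≈ 0.11308 m

Δh ≈ 113 mm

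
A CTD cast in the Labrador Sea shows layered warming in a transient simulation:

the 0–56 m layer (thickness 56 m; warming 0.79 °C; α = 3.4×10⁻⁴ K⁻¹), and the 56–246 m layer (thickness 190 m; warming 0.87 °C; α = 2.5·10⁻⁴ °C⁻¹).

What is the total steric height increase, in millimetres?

0–56 m: 56 × 3.4×10⁻⁴ × 0.79 = 0.0150416 m
56–246 m: 2.5×10⁻⁴ × 190 × 0.87 = 0.041325 m
Δh = 0.0150416 + 0.041325 = 0.0563666 m ≈ 56 mm

56 mm of thermosteric rise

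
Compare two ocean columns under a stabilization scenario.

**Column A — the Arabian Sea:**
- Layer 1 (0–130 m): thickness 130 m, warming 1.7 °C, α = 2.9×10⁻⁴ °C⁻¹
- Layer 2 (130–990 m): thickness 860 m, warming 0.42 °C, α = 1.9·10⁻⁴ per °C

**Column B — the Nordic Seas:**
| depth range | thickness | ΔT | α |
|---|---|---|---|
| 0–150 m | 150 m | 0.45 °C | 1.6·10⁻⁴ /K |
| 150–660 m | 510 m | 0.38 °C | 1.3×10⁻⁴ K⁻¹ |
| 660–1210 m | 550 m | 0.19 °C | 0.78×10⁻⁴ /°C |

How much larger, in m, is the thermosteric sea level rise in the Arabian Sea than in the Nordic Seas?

A 2.9×10⁻⁴ × 130 × 1.7 = 0.06409 m
A 130–990 m: 1.9×10⁻⁴ × 0.42 × 860 = 0.068628 m
A total: 0.132718 m
B 0–150 m: 0.45 × 1.6×10⁻⁴ × 150 = 0.01080 m
B 0.38 × 1.3×10⁻⁴ × 510 = 0.025194 m
B 660–1210 m: 0.78×10⁻⁴ × 550 × 0.19 = 0.008151 m
B total: 0.044145 m
Difference: 0.132718 − 0.044145 = 0.088573 m

0.089 m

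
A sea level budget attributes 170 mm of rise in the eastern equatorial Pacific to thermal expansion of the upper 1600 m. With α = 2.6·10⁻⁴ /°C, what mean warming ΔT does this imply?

ΔT ≈ 0.41 °C

ΔT = Δh/(αH) = 0.17 / (2.6×10⁻⁴ × 1600) ≈ 0.4087 °C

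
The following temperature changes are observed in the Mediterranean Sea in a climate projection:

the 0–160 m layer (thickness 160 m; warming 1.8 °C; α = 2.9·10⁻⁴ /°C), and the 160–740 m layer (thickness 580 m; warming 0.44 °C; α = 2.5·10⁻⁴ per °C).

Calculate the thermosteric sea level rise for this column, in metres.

0.15 m

0–160 m: 1.8 × 160 × 2.9×10⁻⁴ = 0.08352 m
Layer 2: 0.44 × 580 × 2.5×10⁻⁴ = 0.06380 m
Δh = 0.08352 + 0.06380 = 0.14732 m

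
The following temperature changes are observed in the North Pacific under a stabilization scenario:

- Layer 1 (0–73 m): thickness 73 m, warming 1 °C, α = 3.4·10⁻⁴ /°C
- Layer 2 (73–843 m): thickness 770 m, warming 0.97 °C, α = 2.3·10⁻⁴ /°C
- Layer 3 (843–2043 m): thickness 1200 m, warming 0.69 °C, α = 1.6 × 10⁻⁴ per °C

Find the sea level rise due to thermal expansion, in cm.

32.9 cm of thermosteric rise

Layer 1: 3.4×10⁻⁴ × 1 × 73 = 0.02482 m
Layer 2: 2.3×10⁻⁴ × 770 × 0.97 = 0.171787 m
Layer 3: 1200 × 0.69 × 1.6×10⁻⁴ = 0.13248 m
Δh = 0.02482 + 0.171787 + 0.13248 = 0.329087 m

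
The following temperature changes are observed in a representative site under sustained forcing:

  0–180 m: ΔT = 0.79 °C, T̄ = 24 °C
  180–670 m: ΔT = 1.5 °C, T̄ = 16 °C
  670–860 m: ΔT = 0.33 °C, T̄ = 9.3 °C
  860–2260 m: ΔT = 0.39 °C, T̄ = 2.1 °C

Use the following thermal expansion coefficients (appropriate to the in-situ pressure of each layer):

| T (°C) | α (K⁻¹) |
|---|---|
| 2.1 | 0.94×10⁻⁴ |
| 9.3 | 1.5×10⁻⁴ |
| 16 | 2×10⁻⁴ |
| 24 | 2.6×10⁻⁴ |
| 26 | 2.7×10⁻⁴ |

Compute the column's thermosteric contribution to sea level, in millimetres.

Layer 1 at 24 °C → α = 2.6×10⁻⁴ K⁻¹
Layer 2 at 16 °C → α = 2×10⁻⁴ K⁻¹
Layer 3 at 9.3 °C → α = 1.5×10⁻⁴ K⁻¹
Layer 4 at 2.1 °C → α = 0.94×10⁻⁴ K⁻¹
Layer 1: 2.6×10⁻⁴ × 180 × 0.79 = 0.036972 m
180–670 m: 2×10⁻⁴ × 490 × 1.5 = 0.14700 m
670–860 m: 0.33 × 1.5×10⁻⁴ × 190 = 0.009405 m
0.39 × 1400 × 0.94×10⁻⁴ = 0.051324 m
Δh = 0.036972 + 0.14700 + 0.009405 + 0.051324 = 0.244701 m

Δh ≈ 240 mm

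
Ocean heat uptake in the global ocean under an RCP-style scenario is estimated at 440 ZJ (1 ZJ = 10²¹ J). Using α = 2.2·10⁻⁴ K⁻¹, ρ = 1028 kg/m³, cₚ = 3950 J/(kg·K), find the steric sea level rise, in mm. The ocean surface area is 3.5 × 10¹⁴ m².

68 mm

Per unit area: Q = 440×10²¹ / (3.5×10¹⁴) ≈ 1.257×10⁹ J/m²
Δh = αQ/(ρcₚ) = 2.2×10⁻⁴ × 1.257×10⁹ / (1028 × 3950) ≈ 0.068103 m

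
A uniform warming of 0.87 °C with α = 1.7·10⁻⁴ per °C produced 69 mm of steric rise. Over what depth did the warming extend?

H ≈ 470 m

H = Δh/(αΔT) = 0.069 / (1.7×10⁻⁴ × 0.87) ≈ 466.5 m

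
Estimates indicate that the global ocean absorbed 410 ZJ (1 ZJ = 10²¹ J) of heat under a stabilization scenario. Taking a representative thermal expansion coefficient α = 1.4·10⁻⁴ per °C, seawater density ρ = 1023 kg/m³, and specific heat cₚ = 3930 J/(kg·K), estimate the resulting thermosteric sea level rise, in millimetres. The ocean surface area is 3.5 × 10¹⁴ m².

Per unit area: Q = 410×10²¹ / (3.5×10¹⁴) ≈ 1.171×10⁹ J/m²
Δh = αQ/(ρcₚ) = 1.4×10⁻⁴ × 1.171×10⁹ / (1023 × 3930) ≈ 0.040777 m

Δh = 40.8 mm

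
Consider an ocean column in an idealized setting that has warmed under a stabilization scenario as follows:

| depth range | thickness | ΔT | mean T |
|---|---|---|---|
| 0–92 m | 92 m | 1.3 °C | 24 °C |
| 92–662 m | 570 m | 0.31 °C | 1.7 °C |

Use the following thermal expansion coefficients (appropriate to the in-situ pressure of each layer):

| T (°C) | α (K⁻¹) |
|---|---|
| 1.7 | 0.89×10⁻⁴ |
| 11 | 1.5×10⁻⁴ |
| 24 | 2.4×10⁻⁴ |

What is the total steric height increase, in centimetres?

Δh = 4.44 cm

Layer 1 at 24 °C → α = 2.4×10⁻⁴ K⁻¹
Layer 2 at 1.7 °C → α = 0.89×10⁻⁴ K⁻¹
0–92 m: 1.3 × 2.4×10⁻⁴ × 92 = 0.028704 m
92–662 m: 570 × 0.31 × 0.89×10⁻⁴ = 0.0157263 m
Δh = 0.028704 + 0.0157263 = 0.0444303 m ≈ 4.44 cm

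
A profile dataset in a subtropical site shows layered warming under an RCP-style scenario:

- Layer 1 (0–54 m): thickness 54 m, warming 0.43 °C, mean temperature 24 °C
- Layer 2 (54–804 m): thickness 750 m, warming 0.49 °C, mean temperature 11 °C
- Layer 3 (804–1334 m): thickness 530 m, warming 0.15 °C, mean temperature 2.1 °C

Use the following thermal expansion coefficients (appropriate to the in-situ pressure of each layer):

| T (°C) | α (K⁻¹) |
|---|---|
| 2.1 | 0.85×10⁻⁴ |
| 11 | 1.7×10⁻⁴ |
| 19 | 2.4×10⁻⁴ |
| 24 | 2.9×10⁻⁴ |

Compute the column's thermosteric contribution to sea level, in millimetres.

Δh = 76.0 mm

Layer 1 at 24 °C → α = 2.9×10⁻⁴ K⁻¹
Layer 2 at 11 °C → α = 1.7×10⁻⁴ K⁻¹
Layer 3 at 2.1 °C → α = 0.85×10⁻⁴ K⁻¹
Layer 1: 0.43 × 2.9×10⁻⁴ × 54 = 0.0067338 m
750 × 0.49 × 1.7×10⁻⁴ = 0.062475 m
804–1334 m: 0.15 × 530 × 0.85×10⁻⁴ = 0.0067575 m
Δh = 0.0067338 + 0.062475 + 0.0067575 = 0.0759663 m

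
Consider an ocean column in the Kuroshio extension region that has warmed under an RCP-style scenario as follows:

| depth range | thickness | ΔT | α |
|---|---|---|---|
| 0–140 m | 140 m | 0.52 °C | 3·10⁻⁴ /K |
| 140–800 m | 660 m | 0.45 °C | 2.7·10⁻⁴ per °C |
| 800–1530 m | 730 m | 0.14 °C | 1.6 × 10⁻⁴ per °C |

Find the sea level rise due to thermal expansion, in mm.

0.52 × 3×10⁻⁴ × 140 = 0.02184 m
140–800 m: 2.7×10⁻⁴ × 660 × 0.45 = 0.08019 m
800–1530 m: 0.14 × 1.6×10⁻⁴ × 730 = 0.016352 m
Δh = 0.02184 + 0.08019 + 0.016352 = 0.118382 m

118 mm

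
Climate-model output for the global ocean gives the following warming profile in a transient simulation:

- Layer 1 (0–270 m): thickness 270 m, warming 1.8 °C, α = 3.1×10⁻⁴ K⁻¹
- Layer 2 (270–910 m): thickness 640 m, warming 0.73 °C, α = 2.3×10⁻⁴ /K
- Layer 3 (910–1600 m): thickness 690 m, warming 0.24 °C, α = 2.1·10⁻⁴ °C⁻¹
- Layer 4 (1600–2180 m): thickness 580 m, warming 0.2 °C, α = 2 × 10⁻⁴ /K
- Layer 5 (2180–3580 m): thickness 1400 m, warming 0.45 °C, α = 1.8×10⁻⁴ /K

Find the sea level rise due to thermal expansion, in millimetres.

3.1×10⁻⁴ × 270 × 1.8 = 0.15066 m
270–910 m: 0.73 × 2.3×10⁻⁴ × 640 = 0.107456 m
2.1×10⁻⁴ × 0.24 × 690 = 0.034776 m
1600–2180 m: 0.2 × 580 × 2×10⁻⁴ = 0.02320 m
0.45 × 1400 × 1.8×10⁻⁴ = 0.11340 m
Δh = 0.15066 + 0.107456 + 0.034776 + 0.02320 + 0.11340 = 0.429492 m

about 430 mm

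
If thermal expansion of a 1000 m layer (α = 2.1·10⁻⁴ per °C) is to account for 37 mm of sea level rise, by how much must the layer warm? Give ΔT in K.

about 0.176 K

ΔT = Δh/(αH) = 0.037 / (2.1×10⁻⁴ × 1000) ≈ 0.1762 K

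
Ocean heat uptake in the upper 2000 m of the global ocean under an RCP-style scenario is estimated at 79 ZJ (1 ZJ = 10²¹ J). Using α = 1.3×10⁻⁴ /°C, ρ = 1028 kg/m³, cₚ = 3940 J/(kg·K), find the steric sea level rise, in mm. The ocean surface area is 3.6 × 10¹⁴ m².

about 7.04 mm

Per unit area: Q = 79×10²¹ / (3.6×10¹⁴) ≈ 2.194×10⁸ J/m²
Δh = αQ/(ρcₚ) = 1.3×10⁻⁴ × 2.194×10⁸ / (1028 × 3940) ≈ 0.0070419 m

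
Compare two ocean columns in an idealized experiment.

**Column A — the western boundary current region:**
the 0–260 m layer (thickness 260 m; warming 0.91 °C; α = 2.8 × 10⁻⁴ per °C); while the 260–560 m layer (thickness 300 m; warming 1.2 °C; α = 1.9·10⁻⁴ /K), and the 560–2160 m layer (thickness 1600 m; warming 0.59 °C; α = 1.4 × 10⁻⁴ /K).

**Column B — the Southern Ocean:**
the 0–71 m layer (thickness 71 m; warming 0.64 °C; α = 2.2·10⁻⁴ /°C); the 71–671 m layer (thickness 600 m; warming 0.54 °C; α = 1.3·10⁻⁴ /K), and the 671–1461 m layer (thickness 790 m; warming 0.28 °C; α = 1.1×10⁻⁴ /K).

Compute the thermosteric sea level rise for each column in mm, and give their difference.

Δh_A ≈ 270 mm, Δh_B ≈ 76 mm; difference ≈ 190 mm

A 0–260 m: 2.8×10⁻⁴ × 260 × 0.91 = 0.066248 m
A Layer 2: 300 × 1.9×10⁻⁴ × 1.2 = 0.06840 m
A Layer 3: 0.59 × 1600 × 1.4×10⁻⁴ = 0.13216 m
A total: 0.266808 m
B 0–71 m: 2.2×10⁻⁴ × 71 × 0.64 = 0.0099968 m
B 71–671 m: 0.54 × 1.3×10⁻⁴ × 600 = 0.04212 m
B Layer 3: 1.1×10⁻⁴ × 0.28 × 790 = 0.024332 m
B total: 0.0764488 m
Difference: 0.266808 − 0.0764488 = 0.1903592 m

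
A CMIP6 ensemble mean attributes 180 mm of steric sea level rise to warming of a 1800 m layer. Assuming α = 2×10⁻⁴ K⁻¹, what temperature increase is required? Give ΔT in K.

0.50 K

ΔT = Δh/(αH) = 0.18 / (2×10⁻⁴ × 1800) = 0.5000 K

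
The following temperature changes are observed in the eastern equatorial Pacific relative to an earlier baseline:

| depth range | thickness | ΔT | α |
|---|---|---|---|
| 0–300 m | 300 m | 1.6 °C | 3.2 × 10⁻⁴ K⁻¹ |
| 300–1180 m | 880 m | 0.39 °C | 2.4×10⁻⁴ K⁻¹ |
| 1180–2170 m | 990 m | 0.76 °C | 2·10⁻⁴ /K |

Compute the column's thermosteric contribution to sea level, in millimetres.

Δh = 386 mm

Layer 1: 300 × 1.6 × 3.2×10⁻⁴ = 0.15360 m
2.4×10⁻⁴ × 880 × 0.39 = 0.082368 m
2×10⁻⁴ × 0.76 × 990 = 0.15048 m
Δh = 0.15360 + 0.082368 + 0.15048 = 0.386448 m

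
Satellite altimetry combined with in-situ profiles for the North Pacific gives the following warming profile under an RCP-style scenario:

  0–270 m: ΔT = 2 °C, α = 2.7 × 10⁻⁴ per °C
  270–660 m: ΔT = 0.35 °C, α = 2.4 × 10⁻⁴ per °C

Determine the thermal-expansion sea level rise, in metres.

0–270 m: 2.7×10⁻⁴ × 2 × 270 = 0.14580 m
Layer 2: 2.4×10⁻⁴ × 0.35 × 390 = 0.03276 m
Δh = 0.14580 + 0.03276 = 0.17856 m ≈ 0.18 m

0.18 m of thermosteric rise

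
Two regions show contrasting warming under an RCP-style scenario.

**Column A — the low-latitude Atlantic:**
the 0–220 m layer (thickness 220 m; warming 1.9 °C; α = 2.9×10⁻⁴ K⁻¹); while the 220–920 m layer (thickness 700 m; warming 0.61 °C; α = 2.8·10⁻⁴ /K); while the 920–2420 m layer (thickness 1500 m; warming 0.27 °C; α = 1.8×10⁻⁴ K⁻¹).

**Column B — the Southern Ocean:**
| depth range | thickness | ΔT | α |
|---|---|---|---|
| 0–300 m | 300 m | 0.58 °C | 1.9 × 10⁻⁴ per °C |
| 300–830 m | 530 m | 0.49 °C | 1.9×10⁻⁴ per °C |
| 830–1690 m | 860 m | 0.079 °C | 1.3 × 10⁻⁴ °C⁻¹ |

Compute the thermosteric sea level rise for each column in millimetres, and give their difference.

A: 314 mm; B: 91.2 mm; difference 222 mm

A Layer 1: 1.9 × 220 × 2.9×10⁻⁴ = 0.12122 m
A 220–920 m: 700 × 0.61 × 2.8×10⁻⁴ = 0.11956 m
A 920–2420 m: 0.27 × 1500 × 1.8×10⁻⁴ = 0.07290 m
A total: 0.31368 m
B Layer 1: 0.58 × 300 × 1.9×10⁻⁴ = 0.03306 m
B 300–830 m: 530 × 1.9×10⁻⁴ × 0.49 = 0.049343 m
B 1.3×10⁻⁴ × 860 × 0.079 = 0.0088322 m
B total: 0.0912352 m
Difference: 0.31368 − 0.0912352 = 0.2224448 m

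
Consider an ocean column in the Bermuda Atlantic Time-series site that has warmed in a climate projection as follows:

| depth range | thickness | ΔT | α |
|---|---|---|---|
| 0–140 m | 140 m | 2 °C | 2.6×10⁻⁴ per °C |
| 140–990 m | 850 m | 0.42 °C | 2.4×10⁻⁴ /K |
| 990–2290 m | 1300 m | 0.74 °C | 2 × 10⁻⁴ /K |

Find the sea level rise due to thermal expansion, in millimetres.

Layer 1: 2 × 140 × 2.6×10⁻⁴ = 0.07280 m
Layer 2: 0.42 × 2.4×10⁻⁴ × 850 = 0.08568 m
0.74 × 2×10⁻⁴ × 1300 = 0.19240 m
Δh = 0.07280 + 0.08568 + 0.19240 = 0.35088 m ≈ 351 mm

351 mm of thermosteric rise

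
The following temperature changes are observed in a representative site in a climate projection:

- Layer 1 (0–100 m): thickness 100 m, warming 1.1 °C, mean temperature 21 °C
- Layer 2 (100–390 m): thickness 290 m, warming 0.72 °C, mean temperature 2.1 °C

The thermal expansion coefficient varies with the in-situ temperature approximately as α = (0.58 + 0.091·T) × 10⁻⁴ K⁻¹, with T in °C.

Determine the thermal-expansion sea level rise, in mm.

Δh = 43.5 mm

Layer 1: α = (0.58 + 0.091×21)×10⁻⁴ = 2.491×10⁻⁴ K⁻¹
Layer 2: α = (0.58 + 0.091×2.1)×10⁻⁴ = 0.7711×10⁻⁴ K⁻¹
Layer 1: 2.491×10⁻⁴ × 100 × 1.1 = 0.027401 m
290 × 0.7711×10⁻⁴ × 0.72 = 0.016100568 m
Δh = 0.027401 + 0.016100568 = 0.043501568 m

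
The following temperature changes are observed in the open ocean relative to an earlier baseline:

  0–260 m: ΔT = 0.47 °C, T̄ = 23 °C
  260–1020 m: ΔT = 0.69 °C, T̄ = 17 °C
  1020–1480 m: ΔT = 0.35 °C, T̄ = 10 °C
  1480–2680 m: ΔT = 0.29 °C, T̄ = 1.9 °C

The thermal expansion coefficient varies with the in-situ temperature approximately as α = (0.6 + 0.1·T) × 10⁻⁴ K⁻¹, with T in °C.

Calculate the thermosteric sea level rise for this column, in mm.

Layer 1: α = (0.6 + 0.1×23)×10⁻⁴ = 2.9×10⁻⁴ K⁻¹
Layer 2: α = (0.6 + 0.1×17)×10⁻⁴ = 2.3×10⁻⁴ K⁻¹
Layer 3: α = (0.6 + 0.1×10)×10⁻⁴ = 1.6×10⁻⁴ K⁻¹
Layer 4: α = (0.6 + 0.1×1.9)×10⁻⁴ = 0.79×10⁻⁴ K⁻¹
Layer 1: 260 × 0.47 × 2.9×10⁻⁴ = 0.035438 m
Layer 2: 2.3×10⁻⁴ × 760 × 0.69 = 0.120612 m
0.35 × 460 × 1.6×10⁻⁴ = 0.02576 m
0.79×10⁻⁴ × 1200 × 0.29 = 0.027492 m
Δh = 0.035438 + 0.120612 + 0.02576 + 0.027492 = 0.209302 m

about 210 mm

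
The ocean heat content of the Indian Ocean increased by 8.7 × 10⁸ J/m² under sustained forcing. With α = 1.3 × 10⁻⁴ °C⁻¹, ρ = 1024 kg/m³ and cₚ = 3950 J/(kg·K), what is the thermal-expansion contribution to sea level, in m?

Δh = αQ/(ρcₚ) = 1.3×10⁻⁴ × 8.7×10⁸ / (1024 × 3950) ≈ 0.027962 m

0.028 m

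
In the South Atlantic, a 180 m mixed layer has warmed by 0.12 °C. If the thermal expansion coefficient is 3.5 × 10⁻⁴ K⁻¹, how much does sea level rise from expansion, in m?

Δh = αΔT·H = 3.5×10⁻⁴ × 0.12 × 180 = 0.00756 m

Δh ≈ 0.00756 m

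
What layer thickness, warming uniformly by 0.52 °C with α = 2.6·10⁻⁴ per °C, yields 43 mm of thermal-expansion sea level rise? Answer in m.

H = Δh/(αΔT) = 0.043 / (2.6×10⁻⁴ × 0.52) ≈ 318.0 m

320 m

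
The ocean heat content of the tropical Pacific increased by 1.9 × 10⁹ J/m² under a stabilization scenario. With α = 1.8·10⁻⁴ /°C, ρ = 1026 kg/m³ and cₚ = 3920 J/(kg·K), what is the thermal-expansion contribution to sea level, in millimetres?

Δh = αQ/(ρcₚ) = 1.8×10⁻⁴ × 1.9×10⁹ / (1026 × 3920) ≈ 0.085034 m

about 85.0 mm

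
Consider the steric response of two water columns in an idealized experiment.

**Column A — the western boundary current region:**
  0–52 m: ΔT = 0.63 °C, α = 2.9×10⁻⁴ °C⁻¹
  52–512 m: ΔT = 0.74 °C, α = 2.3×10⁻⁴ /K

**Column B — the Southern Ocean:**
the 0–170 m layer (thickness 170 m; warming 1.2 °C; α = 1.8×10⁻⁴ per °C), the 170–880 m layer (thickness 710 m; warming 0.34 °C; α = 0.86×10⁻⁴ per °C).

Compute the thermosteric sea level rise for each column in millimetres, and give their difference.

A 0.63 × 52 × 2.9×10⁻⁴ = 0.0095004 m
A 460 × 0.74 × 2.3×10⁻⁴ = 0.078292 m
A total: 0.0877924 m
B Layer 1: 1.8×10⁻⁴ × 170 × 1.2 = 0.03672 m
B Layer 2: 0.86×10⁻⁴ × 710 × 0.34 = 0.0207604 m
B total: 0.0574804 m
Difference: 0.0877924 − 0.0574804 = 0.030312 m

A: 87.8 mm; B: 57.5 mm; difference 30.3 mm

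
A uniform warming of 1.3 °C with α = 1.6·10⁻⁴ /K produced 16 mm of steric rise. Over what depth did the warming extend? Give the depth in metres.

H = Δh/(αΔT) = 0.016 / (1.6×10⁻⁴ × 1.3) ≈ 76.92 m

about 76.9 m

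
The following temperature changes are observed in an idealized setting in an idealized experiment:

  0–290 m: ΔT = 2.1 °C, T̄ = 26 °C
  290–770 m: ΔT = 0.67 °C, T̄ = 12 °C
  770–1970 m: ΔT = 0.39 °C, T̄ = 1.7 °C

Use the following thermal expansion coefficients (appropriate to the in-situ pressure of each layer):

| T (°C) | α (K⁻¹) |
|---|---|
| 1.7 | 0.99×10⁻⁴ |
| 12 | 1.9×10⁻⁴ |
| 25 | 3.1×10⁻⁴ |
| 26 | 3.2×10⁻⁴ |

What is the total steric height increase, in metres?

Layer 1 at 26 °C → α = 3.2×10⁻⁴ K⁻¹
Layer 2 at 12 °C → α = 1.9×10⁻⁴ K⁻¹
Layer 3 at 1.7 °C → α = 0.99×10⁻⁴ K⁻¹
0–290 m: 3.2×10⁻⁴ × 2.1 × 290 = 0.19488 m
290–770 m: 1.9×10⁻⁴ × 480 × 0.67 = 0.061104 m
770–1970 m: 0.99×10⁻⁴ × 1200 × 0.39 = 0.046332 m
Δh = 0.19488 + 0.061104 + 0.046332 = 0.302316 m ≈ 0.302 m

Δh ≈ 0.302 m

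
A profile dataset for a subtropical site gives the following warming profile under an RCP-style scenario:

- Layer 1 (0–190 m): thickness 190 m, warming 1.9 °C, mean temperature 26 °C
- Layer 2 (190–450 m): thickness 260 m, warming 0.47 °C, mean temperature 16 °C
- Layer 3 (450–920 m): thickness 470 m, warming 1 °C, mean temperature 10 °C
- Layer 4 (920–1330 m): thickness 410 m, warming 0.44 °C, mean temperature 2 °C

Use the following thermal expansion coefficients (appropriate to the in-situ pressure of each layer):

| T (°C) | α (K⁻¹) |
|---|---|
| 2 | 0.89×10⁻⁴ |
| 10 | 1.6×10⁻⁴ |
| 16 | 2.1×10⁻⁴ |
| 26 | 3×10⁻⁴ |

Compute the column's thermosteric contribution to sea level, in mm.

Δh = 225 mm

Layer 1 at 26 °C → α = 3×10⁻⁴ K⁻¹
Layer 2 at 16 °C → α = 2.1×10⁻⁴ K⁻¹
Layer 3 at 10 °C → α = 1.6×10⁻⁴ K⁻¹
Layer 4 at 2 °C → α = 0.89×10⁻⁴ K⁻¹
190 × 1.9 × 3×10⁻⁴ = 0.10830 m
Layer 2: 260 × 2.1×10⁻⁴ × 0.47 = 0.025662 m
Layer 3: 1.6×10⁻⁴ × 1 × 470 = 0.07520 m
920–1330 m: 0.44 × 410 × 0.89×10⁻⁴ = 0.0160556 m
Δh = 0.10830 + 0.025662 + 0.07520 + 0.0160556 = 0.2252176 m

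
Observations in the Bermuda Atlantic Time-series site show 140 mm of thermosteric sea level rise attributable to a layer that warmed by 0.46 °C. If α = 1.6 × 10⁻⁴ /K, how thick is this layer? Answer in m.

H = Δh/(αΔT) = 0.14 / (1.6×10⁻⁴ × 0.46) ≈ 1902 m

H ≈ 1900 m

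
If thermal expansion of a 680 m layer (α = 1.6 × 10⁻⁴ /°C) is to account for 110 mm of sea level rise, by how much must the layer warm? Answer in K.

ΔT ≈ 1.01 K

ΔT = Δh/(αH) = 0.11 / (1.6×10⁻⁴ × 680) ≈ 1.011 K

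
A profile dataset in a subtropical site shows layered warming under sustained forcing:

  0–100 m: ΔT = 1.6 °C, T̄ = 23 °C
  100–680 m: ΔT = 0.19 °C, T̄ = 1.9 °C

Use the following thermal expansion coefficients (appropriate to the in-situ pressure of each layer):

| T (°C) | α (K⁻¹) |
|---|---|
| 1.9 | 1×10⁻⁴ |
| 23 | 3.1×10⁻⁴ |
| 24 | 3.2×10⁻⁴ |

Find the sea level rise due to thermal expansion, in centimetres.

6.1 cm

Layer 1 at 23 °C → α = 3.1×10⁻⁴ K⁻¹
Layer 2 at 1.9 °C → α = 1×10⁻⁴ K⁻¹
3.1×10⁻⁴ × 100 × 1.6 = 0.04960 m
Layer 2: 0.19 × 1×10⁻⁴ × 580 = 0.01102 m
Δh = 0.04960 + 0.01102 = 0.06062 m ≈ 6.1 cm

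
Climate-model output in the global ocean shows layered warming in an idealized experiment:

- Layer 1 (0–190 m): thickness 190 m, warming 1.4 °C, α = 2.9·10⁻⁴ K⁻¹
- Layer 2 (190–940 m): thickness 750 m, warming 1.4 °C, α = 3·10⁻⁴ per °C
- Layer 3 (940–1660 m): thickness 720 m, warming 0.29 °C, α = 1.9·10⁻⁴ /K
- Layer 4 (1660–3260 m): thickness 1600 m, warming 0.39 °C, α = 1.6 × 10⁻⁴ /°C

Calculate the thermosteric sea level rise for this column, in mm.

Layer 1: 1.4 × 2.9×10⁻⁴ × 190 = 0.07714 m
Layer 2: 750 × 3×10⁻⁴ × 1.4 = 0.31500 m
720 × 0.29 × 1.9×10⁻⁴ = 0.039672 m
1600 × 0.39 × 1.6×10⁻⁴ = 0.09984 m
Δh = 0.07714 + 0.31500 + 0.039672 + 0.09984 = 0.531652 m

530 mm of thermosteric rise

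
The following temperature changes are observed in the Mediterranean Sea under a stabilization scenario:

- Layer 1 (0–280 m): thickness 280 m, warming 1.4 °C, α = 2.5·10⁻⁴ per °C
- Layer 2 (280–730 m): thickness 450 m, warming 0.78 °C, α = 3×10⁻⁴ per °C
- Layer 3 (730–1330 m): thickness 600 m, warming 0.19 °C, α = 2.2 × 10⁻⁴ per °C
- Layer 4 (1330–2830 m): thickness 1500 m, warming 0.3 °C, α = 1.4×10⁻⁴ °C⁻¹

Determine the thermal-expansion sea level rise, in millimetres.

Layer 1: 2.5×10⁻⁴ × 280 × 1.4 = 0.09800 m
450 × 3×10⁻⁴ × 0.78 = 0.10530 m
Layer 3: 0.19 × 2.2×10⁻⁴ × 600 = 0.02508 m
1330–2830 m: 0.3 × 1500 × 1.4×10⁻⁴ = 0.06300 m
Δh = 0.09800 + 0.10530 + 0.02508 + 0.06300 = 0.29138 m

290 mm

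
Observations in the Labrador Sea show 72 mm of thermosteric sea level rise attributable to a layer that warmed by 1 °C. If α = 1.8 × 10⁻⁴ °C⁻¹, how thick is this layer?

H = Δh/(αΔT) = 0.072 / (1.8×10⁻⁴ × 1) = 400.0 m

400 m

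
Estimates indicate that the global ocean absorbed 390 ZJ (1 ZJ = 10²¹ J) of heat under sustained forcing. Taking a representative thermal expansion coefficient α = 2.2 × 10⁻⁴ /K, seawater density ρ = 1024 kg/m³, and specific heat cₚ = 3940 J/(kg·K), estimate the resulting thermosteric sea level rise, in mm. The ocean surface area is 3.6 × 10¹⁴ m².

about 59 mm

Per unit area: Q = 390×10²¹ / (3.6×10¹⁴) ≈ 1.083×10⁹ J/m²
Δh = αQ/(ρcₚ) = 2.2×10⁻⁴ × 1.083×10⁹ / (1024 × 3940) ≈ 0.059055 m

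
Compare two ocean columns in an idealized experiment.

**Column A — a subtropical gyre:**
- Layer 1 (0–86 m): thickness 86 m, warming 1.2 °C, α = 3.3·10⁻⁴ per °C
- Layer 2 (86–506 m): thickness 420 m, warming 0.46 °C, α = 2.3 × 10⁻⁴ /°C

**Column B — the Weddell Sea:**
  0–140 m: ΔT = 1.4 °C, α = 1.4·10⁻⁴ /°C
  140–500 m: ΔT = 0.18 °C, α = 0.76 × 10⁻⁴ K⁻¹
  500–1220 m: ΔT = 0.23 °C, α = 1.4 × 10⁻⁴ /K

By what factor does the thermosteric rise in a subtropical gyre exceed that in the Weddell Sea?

A Layer 1: 86 × 3.3×10⁻⁴ × 1.2 = 0.034056 m
A Layer 2: 2.3×10⁻⁴ × 0.46 × 420 = 0.044436 m
A total: 0.078492 m
B 0–140 m: 1.4×10⁻⁴ × 1.4 × 140 = 0.02744 m
B 360 × 0.18 × 0.76×10⁻⁴ = 0.0049248 m
B 1.4×10⁻⁴ × 720 × 0.23 = 0.023184 m
B total: 0.0555488 m
Ratio: 0.078492 / 0.0555488 ≈ 1.413

1.4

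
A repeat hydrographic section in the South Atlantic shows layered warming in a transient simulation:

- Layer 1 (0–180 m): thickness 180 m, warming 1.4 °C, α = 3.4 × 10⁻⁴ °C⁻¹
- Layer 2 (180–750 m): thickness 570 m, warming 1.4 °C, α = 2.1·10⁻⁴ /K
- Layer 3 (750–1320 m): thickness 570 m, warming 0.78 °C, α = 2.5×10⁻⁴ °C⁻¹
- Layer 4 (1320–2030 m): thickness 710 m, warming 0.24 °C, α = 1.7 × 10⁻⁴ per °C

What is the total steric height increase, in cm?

about 39.3 cm

Layer 1: 1.4 × 3.4×10⁻⁴ × 180 = 0.08568 m
180–750 m: 2.1×10⁻⁴ × 1.4 × 570 = 0.16758 m
Layer 3: 570 × 0.78 × 2.5×10⁻⁴ = 0.11115 m
1320–2030 m: 1.7×10⁻⁴ × 0.24 × 710 = 0.028968 m
Δh = 0.08568 + 0.16758 + 0.11115 + 0.028968 = 0.393378 m ≈ 39.3 cm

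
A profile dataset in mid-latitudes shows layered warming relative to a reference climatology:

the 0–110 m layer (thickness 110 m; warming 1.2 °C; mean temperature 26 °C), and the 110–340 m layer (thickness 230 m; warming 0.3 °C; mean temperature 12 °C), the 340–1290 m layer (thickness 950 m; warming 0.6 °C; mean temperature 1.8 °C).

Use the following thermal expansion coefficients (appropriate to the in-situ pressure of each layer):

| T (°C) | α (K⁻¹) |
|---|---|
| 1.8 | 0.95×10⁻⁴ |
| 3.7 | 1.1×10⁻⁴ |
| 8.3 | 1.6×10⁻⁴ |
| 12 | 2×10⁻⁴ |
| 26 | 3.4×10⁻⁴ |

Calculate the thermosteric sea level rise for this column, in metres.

Δh = 0.113 m

Layer 1 at 26 °C → α = 3.4×10⁻⁴ K⁻¹
Layer 2 at 12 °C → α = 2×10⁻⁴ K⁻¹
Layer 3 at 1.8 °C → α = 0.95×10⁻⁴ K⁻¹
Layer 1: 110 × 1.2 × 3.4×10⁻⁴ = 0.04488 m
110–340 m: 0.3 × 2×10⁻⁴ × 230 = 0.01380 m
0.95×10⁻⁴ × 0.6 × 950 = 0.05415 m
Δh = 0.04488 + 0.01380 + 0.05415 = 0.11283 m ≈ 0.113 m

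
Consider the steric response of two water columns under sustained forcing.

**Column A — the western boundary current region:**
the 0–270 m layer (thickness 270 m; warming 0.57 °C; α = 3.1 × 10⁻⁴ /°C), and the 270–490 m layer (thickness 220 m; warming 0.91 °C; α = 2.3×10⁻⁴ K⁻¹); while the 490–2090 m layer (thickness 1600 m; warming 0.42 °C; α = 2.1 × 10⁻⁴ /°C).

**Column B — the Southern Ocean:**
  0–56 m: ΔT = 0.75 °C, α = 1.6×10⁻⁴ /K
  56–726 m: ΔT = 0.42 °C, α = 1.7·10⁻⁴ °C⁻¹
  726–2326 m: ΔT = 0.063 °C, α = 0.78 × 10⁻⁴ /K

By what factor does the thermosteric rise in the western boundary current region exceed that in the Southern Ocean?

≈ 3.8×

A 0–270 m: 3.1×10⁻⁴ × 270 × 0.57 = 0.047709 m
A Layer 2: 220 × 0.91 × 2.3×10⁻⁴ = 0.046046 m
A 490–2090 m: 1600 × 2.1×10⁻⁴ × 0.42 = 0.14112 m
A total: 0.234875 m
B 0–56 m: 1.6×10⁻⁴ × 56 × 0.75 = 0.00672 m
B 56–726 m: 0.42 × 670 × 1.7×10⁻⁴ = 0.047838 m
B Layer 3: 0.78×10⁻⁴ × 0.063 × 1600 = 0.0078624 m
B total: 0.0624204 m
Ratio: 0.234875 / 0.0624204 ≈ 3.763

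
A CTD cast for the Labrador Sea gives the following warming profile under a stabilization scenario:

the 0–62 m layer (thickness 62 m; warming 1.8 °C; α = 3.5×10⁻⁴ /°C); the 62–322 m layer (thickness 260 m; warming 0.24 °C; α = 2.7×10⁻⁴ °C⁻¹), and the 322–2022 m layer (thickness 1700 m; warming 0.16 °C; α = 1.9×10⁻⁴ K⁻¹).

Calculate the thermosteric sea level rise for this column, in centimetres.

0–62 m: 62 × 3.5×10⁻⁴ × 1.8 = 0.03906 m
Layer 2: 2.7×10⁻⁴ × 0.24 × 260 = 0.016848 m
Layer 3: 1.9×10⁻⁴ × 1700 × 0.16 = 0.05168 m
Δh = 0.03906 + 0.016848 + 0.05168 = 0.107588 m

Δh = 11 cm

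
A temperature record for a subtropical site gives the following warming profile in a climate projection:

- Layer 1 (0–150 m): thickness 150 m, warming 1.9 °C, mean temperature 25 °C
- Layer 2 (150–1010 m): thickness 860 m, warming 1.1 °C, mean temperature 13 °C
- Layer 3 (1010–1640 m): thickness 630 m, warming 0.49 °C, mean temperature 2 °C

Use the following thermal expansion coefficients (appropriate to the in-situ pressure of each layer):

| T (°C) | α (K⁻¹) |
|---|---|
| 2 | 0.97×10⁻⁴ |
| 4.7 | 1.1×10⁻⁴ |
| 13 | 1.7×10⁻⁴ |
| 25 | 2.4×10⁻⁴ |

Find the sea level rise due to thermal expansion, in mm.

Layer 1 at 25 °C → α = 2.4×10⁻⁴ K⁻¹
Layer 2 at 13 °C → α = 1.7×10⁻⁴ K⁻¹
Layer 3 at 2 °C → α = 0.97×10⁻⁴ K⁻¹
Layer 1: 2.4×10⁻⁴ × 1.9 × 150 = 0.06840 m
150–1010 m: 1.7×10⁻⁴ × 860 × 1.1 = 0.16082 m
Layer 3: 630 × 0.49 × 0.97×10⁻⁴ = 0.0299439 m
Δh = 0.06840 + 0.16082 + 0.0299439 = 0.2591639 m

about 259 mm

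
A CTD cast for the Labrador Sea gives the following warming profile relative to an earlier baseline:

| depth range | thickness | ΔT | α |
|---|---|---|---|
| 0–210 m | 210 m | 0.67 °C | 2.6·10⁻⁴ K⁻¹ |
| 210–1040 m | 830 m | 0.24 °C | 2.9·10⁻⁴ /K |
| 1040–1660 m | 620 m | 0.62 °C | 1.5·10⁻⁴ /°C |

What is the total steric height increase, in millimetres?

Δh = 152 mm

Layer 1: 210 × 0.67 × 2.6×10⁻⁴ = 0.036582 m
830 × 2.9×10⁻⁴ × 0.24 = 0.057768 m
1040–1660 m: 0.62 × 1.5×10⁻⁴ × 620 = 0.05766 m
Δh = 0.036582 + 0.057768 + 0.05766 = 0.15201 m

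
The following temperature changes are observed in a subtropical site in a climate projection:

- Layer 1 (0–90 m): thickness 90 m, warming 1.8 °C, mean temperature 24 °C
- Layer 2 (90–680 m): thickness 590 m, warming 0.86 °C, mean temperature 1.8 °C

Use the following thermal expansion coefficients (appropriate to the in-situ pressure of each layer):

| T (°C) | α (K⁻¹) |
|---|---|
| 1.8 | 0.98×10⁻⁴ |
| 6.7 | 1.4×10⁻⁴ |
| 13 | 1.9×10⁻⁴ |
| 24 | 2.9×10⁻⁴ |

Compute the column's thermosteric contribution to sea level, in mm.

Layer 1 at 24 °C → α = 2.9×10⁻⁴ K⁻¹
Layer 2 at 1.8 °C → α = 0.98×10⁻⁴ K⁻¹
0–90 m: 1.8 × 90 × 2.9×10⁻⁴ = 0.04698 m
590 × 0.98×10⁻⁴ × 0.86 = 0.0497252 m
Δh = 0.04698 + 0.0497252 = 0.0967052 m

about 96.7 mm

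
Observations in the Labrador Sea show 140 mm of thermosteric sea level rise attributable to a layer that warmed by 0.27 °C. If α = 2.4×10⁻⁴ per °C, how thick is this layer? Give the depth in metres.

2160 m

H = Δh/(αΔT) = 0.14 / (2.4×10⁻⁴ × 0.27) ≈ 2160 m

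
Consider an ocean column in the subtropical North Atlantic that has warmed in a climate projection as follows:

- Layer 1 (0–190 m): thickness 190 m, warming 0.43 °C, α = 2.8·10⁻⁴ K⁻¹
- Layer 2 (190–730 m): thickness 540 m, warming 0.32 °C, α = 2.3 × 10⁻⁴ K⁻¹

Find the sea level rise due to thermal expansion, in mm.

62.6 mm of thermosteric rise

0–190 m: 190 × 2.8×10⁻⁴ × 0.43 = 0.022876 m
2.3×10⁻⁴ × 0.32 × 540 = 0.039744 m
Δh = 0.022876 + 0.039744 = 0.06262 m ≈ 62.6 mm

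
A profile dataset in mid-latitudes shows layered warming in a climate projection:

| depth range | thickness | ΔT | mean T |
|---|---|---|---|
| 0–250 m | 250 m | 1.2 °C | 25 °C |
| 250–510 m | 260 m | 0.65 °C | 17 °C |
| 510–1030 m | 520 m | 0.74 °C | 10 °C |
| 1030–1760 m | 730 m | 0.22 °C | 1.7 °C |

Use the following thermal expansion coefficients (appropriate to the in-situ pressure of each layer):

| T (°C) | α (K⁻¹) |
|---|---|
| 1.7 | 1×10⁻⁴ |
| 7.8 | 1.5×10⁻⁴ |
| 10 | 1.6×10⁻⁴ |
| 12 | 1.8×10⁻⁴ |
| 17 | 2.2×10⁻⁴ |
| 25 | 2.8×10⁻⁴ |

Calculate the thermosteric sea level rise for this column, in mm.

Layer 1 at 25 °C → α = 2.8×10⁻⁴ K⁻¹
Layer 2 at 17 °C → α = 2.2×10⁻⁴ K⁻¹
Layer 3 at 10 °C → α = 1.6×10⁻⁴ K⁻¹
Layer 4 at 1.7 °C → α = 1×10⁻⁴ K⁻¹
2.8×10⁻⁴ × 250 × 1.2 = 0.08400 m
250–510 m: 260 × 2.2×10⁻⁴ × 0.65 = 0.03718 m
510–1030 m: 1.6×10⁻⁴ × 0.74 × 520 = 0.061568 m
1030–1760 m: 1×10⁻⁴ × 0.22 × 730 = 0.01606 m
Δh = 0.08400 + 0.03718 + 0.061568 + 0.01606 = 0.198808 m ≈ 199 mm

about 199 mm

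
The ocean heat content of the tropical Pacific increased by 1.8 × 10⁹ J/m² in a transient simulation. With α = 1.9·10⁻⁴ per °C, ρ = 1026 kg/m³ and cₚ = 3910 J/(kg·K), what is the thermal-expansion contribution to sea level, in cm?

Δh = αQ/(ρcₚ) = 1.9×10⁻⁴ × 1.8×10⁹ / (1026 × 3910) ≈ 0.085251 m

Δh = 8.53 cm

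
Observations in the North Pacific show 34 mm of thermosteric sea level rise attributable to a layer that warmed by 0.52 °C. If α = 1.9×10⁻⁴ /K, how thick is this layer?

about 344 m

H = Δh/(αΔT) = 0.034 / (1.9×10⁻⁴ × 0.52) ≈ 344.1 m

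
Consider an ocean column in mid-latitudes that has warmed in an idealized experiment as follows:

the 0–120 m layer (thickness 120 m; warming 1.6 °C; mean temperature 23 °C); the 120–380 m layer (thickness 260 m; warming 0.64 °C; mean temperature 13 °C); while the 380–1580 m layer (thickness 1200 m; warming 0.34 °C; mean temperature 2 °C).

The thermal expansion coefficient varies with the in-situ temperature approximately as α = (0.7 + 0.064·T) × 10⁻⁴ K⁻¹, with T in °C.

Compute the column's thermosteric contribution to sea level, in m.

0.101 m

Layer 1: α = (0.7 + 0.064×23)×10⁻⁴ = 2.172×10⁻⁴ K⁻¹
Layer 2: α = (0.7 + 0.064×13)×10⁻⁴ = 1.532×10⁻⁴ K⁻¹
Layer 3: α = (0.7 + 0.064×2)×10⁻⁴ = 0.828×10⁻⁴ K⁻¹
Layer 1: 120 × 1.6 × 2.172×10⁻⁴ = 0.0417024 m
0.64 × 260 × 1.532×10⁻⁴ = 0.02549248 m
Layer 3: 0.34 × 0.828×10⁻⁴ × 1200 = 0.0337824 m
Δh = 0.0417024 + 0.02549248 + 0.0337824 = 0.10097728 m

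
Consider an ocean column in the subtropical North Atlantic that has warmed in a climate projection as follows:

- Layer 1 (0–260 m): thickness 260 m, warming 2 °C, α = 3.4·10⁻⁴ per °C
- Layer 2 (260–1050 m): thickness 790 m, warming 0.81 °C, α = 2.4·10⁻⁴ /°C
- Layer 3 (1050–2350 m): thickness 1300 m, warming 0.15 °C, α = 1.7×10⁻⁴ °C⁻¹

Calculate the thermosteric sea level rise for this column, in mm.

3.4×10⁻⁴ × 2 × 260 = 0.17680 m
790 × 2.4×10⁻⁴ × 0.81 = 0.153576 m
1.7×10⁻⁴ × 0.15 × 1300 = 0.03315 m
Δh = 0.17680 + 0.153576 + 0.03315 = 0.363526 m ≈ 360 mm

360 mm of thermosteric rise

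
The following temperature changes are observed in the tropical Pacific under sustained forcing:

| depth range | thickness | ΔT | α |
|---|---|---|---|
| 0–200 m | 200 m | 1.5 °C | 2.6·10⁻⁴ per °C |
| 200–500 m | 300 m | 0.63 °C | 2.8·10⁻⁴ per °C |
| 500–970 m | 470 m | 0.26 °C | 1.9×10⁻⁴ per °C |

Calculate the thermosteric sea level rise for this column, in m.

0.154 m

Layer 1: 200 × 2.6×10⁻⁴ × 1.5 = 0.07800 m
300 × 2.8×10⁻⁴ × 0.63 = 0.05292 m
0.26 × 470 × 1.9×10⁻⁴ = 0.023218 m
Δh = 0.07800 + 0.05292 + 0.023218 = 0.154138 m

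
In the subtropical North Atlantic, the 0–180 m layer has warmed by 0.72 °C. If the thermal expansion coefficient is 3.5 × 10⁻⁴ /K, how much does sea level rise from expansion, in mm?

Δh = αΔT·H = 3.5×10⁻⁴ × 0.72 × 180 = 0.04536 m

Δh = 45.4 mm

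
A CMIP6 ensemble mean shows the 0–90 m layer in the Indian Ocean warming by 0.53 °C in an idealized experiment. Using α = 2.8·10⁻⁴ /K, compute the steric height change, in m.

Δh = αΔT·H = 2.8×10⁻⁴ × 0.53 × 90 = 0.013356 m

0.0134 m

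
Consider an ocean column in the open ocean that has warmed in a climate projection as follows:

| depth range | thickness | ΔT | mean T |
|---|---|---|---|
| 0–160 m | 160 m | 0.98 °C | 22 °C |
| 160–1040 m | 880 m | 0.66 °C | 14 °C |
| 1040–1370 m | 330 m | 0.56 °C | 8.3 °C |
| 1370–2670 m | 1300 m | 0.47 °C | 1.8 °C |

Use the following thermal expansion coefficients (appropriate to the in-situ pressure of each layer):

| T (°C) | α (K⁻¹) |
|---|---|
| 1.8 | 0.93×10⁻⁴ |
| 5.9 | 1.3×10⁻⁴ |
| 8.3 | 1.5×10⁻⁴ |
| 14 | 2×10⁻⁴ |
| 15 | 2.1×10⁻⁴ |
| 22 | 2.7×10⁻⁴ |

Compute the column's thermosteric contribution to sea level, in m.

Layer 1 at 22 °C → α = 2.7×10⁻⁴ K⁻¹
Layer 2 at 14 °C → α = 2×10⁻⁴ K⁻¹
Layer 3 at 8.3 °C → α = 1.5×10⁻⁴ K⁻¹
Layer 4 at 1.8 °C → α = 0.93×10⁻⁴ K⁻¹
0–160 m: 160 × 2.7×10⁻⁴ × 0.98 = 0.042336 m
2×10⁻⁴ × 0.66 × 880 = 0.11616 m
0.56 × 1.5×10⁻⁴ × 330 = 0.02772 m
1300 × 0.47 × 0.93×10⁻⁴ = 0.056823 m
Δh = 0.042336 + 0.11616 + 0.02772 + 0.056823 = 0.243039 m ≈ 0.24 m

Δh = 0.24 m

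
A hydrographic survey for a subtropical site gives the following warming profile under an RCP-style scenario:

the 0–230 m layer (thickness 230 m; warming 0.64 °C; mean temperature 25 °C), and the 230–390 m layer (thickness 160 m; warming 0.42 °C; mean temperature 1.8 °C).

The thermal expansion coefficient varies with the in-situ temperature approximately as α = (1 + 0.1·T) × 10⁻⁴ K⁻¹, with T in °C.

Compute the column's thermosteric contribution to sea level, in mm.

Layer 1: α = (1 + 0.1×25)×10⁻⁴ = 3.5×10⁻⁴ K⁻¹
Layer 2: α = (1 + 0.1×1.8)×10⁻⁴ = 1.18×10⁻⁴ K⁻¹
Layer 1: 0.64 × 230 × 3.5×10⁻⁴ = 0.05152 m
230–390 m: 160 × 1.18×10⁻⁴ × 0.42 = 0.0079296 m
Δh = 0.05152 + 0.0079296 = 0.0594496 m

59 mm of thermosteric rise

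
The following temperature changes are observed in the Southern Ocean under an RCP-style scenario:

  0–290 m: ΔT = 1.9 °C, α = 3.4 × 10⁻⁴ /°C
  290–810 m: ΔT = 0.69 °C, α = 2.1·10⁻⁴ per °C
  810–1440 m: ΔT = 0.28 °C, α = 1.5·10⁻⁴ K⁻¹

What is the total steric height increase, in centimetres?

Δh ≈ 29 cm

290 × 1.9 × 3.4×10⁻⁴ = 0.18734 m
290–810 m: 0.69 × 520 × 2.1×10⁻⁴ = 0.075348 m
810–1440 m: 630 × 0.28 × 1.5×10⁻⁴ = 0.02646 m
Δh = 0.18734 + 0.075348 + 0.02646 = 0.289148 m ≈ 29 cm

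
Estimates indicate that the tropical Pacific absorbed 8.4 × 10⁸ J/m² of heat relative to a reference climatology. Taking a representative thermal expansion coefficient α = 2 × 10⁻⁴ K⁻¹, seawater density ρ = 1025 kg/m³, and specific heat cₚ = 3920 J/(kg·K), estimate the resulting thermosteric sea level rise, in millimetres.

Δh = αQ/(ρcₚ) = 2×10⁻⁴ × 8.4×10⁸ / (1025 × 3920) ≈ 0.041812 m

42 mm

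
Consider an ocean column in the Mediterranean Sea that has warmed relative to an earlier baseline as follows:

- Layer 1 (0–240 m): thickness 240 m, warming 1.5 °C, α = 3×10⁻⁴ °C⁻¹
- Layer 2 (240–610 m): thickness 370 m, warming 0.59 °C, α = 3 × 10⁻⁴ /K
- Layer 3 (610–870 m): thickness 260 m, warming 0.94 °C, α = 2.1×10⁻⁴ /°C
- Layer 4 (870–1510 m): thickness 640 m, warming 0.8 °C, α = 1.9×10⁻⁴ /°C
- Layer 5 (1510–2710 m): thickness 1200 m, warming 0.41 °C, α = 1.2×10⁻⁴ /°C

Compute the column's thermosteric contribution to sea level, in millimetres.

0–240 m: 1.5 × 3×10⁻⁴ × 240 = 0.10800 m
Layer 2: 370 × 3×10⁻⁴ × 0.59 = 0.06549 m
610–870 m: 0.94 × 2.1×10⁻⁴ × 260 = 0.051324 m
870–1510 m: 640 × 0.8 × 1.9×10⁻⁴ = 0.09728 m
Layer 5: 1200 × 1.2×10⁻⁴ × 0.41 = 0.05904 m
Δh = 0.10800 + 0.06549 + 0.051324 + 0.09728 + 0.05904 = 0.381134 m

about 381 mm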